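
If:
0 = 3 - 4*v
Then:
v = 3/4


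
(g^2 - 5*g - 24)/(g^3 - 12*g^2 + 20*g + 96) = (g + 3)/(g^2 - 4*g - 12)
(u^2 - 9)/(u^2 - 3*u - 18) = (u - 3)/(u - 6)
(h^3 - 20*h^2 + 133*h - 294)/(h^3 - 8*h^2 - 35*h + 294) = (h - 6)/(h + 6)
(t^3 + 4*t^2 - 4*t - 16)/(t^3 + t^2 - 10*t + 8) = (t + 2)/(t - 1)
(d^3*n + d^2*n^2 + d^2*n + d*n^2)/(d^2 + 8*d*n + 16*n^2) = d*n*(d^2 + d*n + d + n)/(d^2 + 8*d*n + 16*n^2)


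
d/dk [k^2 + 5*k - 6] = 2*k + 5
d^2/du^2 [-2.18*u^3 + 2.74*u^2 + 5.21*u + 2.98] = 5.48 - 13.08*u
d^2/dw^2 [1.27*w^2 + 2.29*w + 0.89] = 2.54000000000000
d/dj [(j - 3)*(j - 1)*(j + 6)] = 3*j^2 + 4*j - 21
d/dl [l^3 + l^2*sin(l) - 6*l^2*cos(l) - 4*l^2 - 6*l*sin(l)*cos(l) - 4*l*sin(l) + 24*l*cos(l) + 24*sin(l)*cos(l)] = 6*l^2*sin(l) + l^2*cos(l) + 3*l^2 - 22*l*sin(l) - 16*l*cos(l) - 6*l*cos(2*l) - 8*l - 4*sin(l) - 3*sin(2*l) + 24*cos(l) + 24*cos(2*l)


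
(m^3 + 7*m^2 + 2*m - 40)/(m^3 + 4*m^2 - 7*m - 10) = (m + 4)/(m + 1)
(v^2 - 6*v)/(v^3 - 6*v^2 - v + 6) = v/(v^2 - 1)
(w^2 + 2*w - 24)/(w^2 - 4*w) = (w + 6)/w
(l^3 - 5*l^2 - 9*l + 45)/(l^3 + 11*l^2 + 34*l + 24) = (l^3 - 5*l^2 - 9*l + 45)/(l^3 + 11*l^2 + 34*l + 24)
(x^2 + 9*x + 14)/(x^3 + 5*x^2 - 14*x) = (x + 2)/(x*(x - 2))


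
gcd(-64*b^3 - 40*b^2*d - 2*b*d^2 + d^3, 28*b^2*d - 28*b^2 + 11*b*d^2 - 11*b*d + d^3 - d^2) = 4*b + d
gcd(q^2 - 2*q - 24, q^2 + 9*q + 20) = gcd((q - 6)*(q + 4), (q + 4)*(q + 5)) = q + 4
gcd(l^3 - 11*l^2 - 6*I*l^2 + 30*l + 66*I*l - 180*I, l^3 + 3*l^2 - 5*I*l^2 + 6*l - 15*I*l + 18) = l - 6*I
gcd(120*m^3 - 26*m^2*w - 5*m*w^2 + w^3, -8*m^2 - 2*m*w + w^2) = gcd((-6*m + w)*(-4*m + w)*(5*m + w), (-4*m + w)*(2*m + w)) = -4*m + w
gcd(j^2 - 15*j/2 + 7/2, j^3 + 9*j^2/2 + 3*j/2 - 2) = j - 1/2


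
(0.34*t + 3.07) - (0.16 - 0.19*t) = 0.53*t + 2.91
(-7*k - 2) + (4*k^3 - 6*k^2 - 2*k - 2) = 4*k^3 - 6*k^2 - 9*k - 4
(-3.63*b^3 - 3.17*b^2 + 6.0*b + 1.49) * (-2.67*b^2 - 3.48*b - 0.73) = 9.6921*b^5 + 21.0963*b^4 - 2.3385*b^3 - 22.5442*b^2 - 9.5652*b - 1.0877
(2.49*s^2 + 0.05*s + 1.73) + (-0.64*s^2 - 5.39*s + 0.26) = 1.85*s^2 - 5.34*s + 1.99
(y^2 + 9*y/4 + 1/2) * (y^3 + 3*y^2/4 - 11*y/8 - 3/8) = y^5 + 3*y^4 + 13*y^3/16 - 99*y^2/32 - 49*y/32 - 3/16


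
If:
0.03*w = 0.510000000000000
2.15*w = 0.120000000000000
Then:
No Solution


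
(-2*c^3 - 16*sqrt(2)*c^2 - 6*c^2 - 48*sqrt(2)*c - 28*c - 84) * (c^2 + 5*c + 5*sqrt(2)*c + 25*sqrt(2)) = -2*c^5 - 26*sqrt(2)*c^4 - 16*c^4 - 208*sqrt(2)*c^3 - 218*c^3 - 1504*c^2 - 530*sqrt(2)*c^2 - 2820*c - 1120*sqrt(2)*c - 2100*sqrt(2)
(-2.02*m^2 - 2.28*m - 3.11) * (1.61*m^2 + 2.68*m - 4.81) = -3.2522*m^4 - 9.0844*m^3 - 1.4013*m^2 + 2.632*m + 14.9591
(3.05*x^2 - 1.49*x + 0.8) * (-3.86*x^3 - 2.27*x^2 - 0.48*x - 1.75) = -11.773*x^5 - 1.1721*x^4 - 1.1697*x^3 - 6.4383*x^2 + 2.2235*x - 1.4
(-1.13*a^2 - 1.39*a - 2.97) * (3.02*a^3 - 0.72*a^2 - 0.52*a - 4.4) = -3.4126*a^5 - 3.3842*a^4 - 7.381*a^3 + 7.8332*a^2 + 7.6604*a + 13.068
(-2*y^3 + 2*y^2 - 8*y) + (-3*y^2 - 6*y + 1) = -2*y^3 - y^2 - 14*y + 1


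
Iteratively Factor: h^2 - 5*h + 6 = (h - 3)*(h - 2)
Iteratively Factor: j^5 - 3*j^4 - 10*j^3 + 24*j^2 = (j - 2)*(j^4 - j^3 - 12*j^2) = (j - 4)*(j - 2)*(j^3 + 3*j^2) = j*(j - 4)*(j - 2)*(j^2 + 3*j) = j*(j - 4)*(j - 2)*(j + 3)*(j)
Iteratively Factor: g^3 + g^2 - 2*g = (g + 2)*(g^2 - g) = (g - 1)*(g + 2)*(g)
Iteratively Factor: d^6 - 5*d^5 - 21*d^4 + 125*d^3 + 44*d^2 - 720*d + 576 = (d - 1)*(d^5 - 4*d^4 - 25*d^3 + 100*d^2 + 144*d - 576) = (d - 1)*(d + 4)*(d^4 - 8*d^3 + 7*d^2 + 72*d - 144) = (d - 3)*(d - 1)*(d + 4)*(d^3 - 5*d^2 - 8*d + 48) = (d - 4)*(d - 3)*(d - 1)*(d + 4)*(d^2 - d - 12) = (d - 4)*(d - 3)*(d - 1)*(d + 3)*(d + 4)*(d - 4)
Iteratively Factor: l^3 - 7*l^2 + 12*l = (l - 3)*(l^2 - 4*l) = l*(l - 3)*(l - 4)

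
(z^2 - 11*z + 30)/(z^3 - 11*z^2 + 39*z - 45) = (z - 6)/(z^2 - 6*z + 9)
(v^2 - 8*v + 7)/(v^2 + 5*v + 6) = (v^2 - 8*v + 7)/(v^2 + 5*v + 6)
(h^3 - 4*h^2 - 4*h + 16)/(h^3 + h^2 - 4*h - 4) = (h - 4)/(h + 1)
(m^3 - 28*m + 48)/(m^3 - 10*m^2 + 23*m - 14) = (m^2 + 2*m - 24)/(m^2 - 8*m + 7)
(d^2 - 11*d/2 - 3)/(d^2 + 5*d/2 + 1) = (d - 6)/(d + 2)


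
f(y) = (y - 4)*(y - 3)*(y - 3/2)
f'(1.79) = 1.68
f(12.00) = 756.00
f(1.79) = 0.78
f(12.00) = 756.00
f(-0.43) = -29.33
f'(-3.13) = 105.10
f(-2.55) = -147.23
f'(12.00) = 250.50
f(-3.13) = -202.36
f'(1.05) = 7.96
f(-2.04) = -107.76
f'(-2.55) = 85.36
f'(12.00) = 250.50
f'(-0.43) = 30.36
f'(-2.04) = 69.66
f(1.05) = -2.59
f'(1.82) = 1.50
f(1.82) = 0.82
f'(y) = (y - 4)*(y - 3) + (y - 4)*(y - 3/2) + (y - 3)*(y - 3/2)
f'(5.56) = 20.72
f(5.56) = 16.21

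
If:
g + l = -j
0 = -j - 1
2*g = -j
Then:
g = 1/2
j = -1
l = 1/2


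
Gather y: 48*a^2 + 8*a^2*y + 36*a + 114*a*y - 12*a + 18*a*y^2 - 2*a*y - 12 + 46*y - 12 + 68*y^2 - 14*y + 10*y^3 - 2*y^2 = 48*a^2 + 24*a + 10*y^3 + y^2*(18*a + 66) + y*(8*a^2 + 112*a + 32) - 24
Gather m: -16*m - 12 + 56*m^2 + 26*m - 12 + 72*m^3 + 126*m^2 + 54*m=72*m^3 + 182*m^2 + 64*m - 24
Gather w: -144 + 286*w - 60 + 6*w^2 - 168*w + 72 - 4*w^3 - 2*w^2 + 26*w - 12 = -4*w^3 + 4*w^2 + 144*w - 144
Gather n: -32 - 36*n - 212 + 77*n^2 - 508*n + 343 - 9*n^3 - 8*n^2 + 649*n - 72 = -9*n^3 + 69*n^2 + 105*n + 27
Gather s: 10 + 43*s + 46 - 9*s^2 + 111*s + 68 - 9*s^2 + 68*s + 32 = -18*s^2 + 222*s + 156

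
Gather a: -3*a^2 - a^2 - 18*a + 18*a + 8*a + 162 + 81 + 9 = -4*a^2 + 8*a + 252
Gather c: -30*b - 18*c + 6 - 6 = -30*b - 18*c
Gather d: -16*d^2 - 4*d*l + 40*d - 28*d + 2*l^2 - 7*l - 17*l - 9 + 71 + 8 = -16*d^2 + d*(12 - 4*l) + 2*l^2 - 24*l + 70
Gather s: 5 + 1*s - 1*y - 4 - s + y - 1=0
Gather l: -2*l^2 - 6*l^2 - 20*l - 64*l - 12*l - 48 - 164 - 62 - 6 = -8*l^2 - 96*l - 280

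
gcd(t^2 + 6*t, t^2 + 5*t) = t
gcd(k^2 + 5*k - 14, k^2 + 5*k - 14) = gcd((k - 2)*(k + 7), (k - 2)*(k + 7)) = k^2 + 5*k - 14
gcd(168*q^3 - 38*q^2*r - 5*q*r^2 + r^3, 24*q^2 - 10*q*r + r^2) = 4*q - r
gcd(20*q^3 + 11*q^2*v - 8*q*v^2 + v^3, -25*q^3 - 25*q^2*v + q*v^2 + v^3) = 5*q^2 + 4*q*v - v^2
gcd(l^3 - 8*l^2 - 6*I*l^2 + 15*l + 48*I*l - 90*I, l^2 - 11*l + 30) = l - 5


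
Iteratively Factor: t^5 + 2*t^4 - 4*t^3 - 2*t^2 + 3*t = (t)*(t^4 + 2*t^3 - 4*t^2 - 2*t + 3) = t*(t + 3)*(t^3 - t^2 - t + 1) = t*(t - 1)*(t + 3)*(t^2 - 1) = t*(t - 1)^2*(t + 3)*(t + 1)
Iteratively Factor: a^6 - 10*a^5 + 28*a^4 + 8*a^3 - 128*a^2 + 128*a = (a)*(a^5 - 10*a^4 + 28*a^3 + 8*a^2 - 128*a + 128) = a*(a - 4)*(a^4 - 6*a^3 + 4*a^2 + 24*a - 32) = a*(a - 4)*(a - 2)*(a^3 - 4*a^2 - 4*a + 16) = a*(a - 4)*(a - 2)^2*(a^2 - 2*a - 8) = a*(a - 4)*(a - 2)^2*(a + 2)*(a - 4)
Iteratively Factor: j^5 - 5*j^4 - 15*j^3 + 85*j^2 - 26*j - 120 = (j - 5)*(j^4 - 15*j^2 + 10*j + 24) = (j - 5)*(j - 3)*(j^3 + 3*j^2 - 6*j - 8) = (j - 5)*(j - 3)*(j - 2)*(j^2 + 5*j + 4) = (j - 5)*(j - 3)*(j - 2)*(j + 4)*(j + 1)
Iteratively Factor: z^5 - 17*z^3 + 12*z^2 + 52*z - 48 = (z + 2)*(z^4 - 2*z^3 - 13*z^2 + 38*z - 24) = (z - 2)*(z + 2)*(z^3 - 13*z + 12) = (z - 2)*(z - 1)*(z + 2)*(z^2 + z - 12) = (z - 2)*(z - 1)*(z + 2)*(z + 4)*(z - 3)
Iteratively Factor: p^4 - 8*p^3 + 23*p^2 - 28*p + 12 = (p - 2)*(p^3 - 6*p^2 + 11*p - 6) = (p - 2)^2*(p^2 - 4*p + 3) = (p - 2)^2*(p - 1)*(p - 3)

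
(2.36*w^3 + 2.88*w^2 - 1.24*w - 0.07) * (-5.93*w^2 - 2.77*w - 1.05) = -13.9948*w^5 - 23.6156*w^4 - 3.1024*w^3 + 0.8259*w^2 + 1.4959*w + 0.0735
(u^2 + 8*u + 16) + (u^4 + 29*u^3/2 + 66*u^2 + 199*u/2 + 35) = u^4 + 29*u^3/2 + 67*u^2 + 215*u/2 + 51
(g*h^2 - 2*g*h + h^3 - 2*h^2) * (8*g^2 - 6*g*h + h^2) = 8*g^3*h^2 - 16*g^3*h + 2*g^2*h^3 - 4*g^2*h^2 - 5*g*h^4 + 10*g*h^3 + h^5 - 2*h^4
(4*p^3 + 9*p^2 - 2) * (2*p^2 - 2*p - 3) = 8*p^5 + 10*p^4 - 30*p^3 - 31*p^2 + 4*p + 6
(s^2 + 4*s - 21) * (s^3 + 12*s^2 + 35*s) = s^5 + 16*s^4 + 62*s^3 - 112*s^2 - 735*s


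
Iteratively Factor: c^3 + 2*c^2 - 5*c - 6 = (c - 2)*(c^2 + 4*c + 3) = (c - 2)*(c + 1)*(c + 3)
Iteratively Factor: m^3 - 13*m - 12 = (m + 1)*(m^2 - m - 12) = (m + 1)*(m + 3)*(m - 4)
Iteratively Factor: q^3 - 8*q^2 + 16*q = (q - 4)*(q^2 - 4*q) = (q - 4)^2*(q)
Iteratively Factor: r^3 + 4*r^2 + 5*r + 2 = (r + 1)*(r^2 + 3*r + 2) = (r + 1)*(r + 2)*(r + 1)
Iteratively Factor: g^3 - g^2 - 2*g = (g + 1)*(g^2 - 2*g) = (g - 2)*(g + 1)*(g)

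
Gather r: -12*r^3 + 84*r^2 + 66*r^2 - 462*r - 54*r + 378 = -12*r^3 + 150*r^2 - 516*r + 378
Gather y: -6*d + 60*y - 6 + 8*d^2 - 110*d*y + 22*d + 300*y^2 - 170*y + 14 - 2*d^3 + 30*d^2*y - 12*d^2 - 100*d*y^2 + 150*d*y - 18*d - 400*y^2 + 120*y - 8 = -2*d^3 - 4*d^2 - 2*d + y^2*(-100*d - 100) + y*(30*d^2 + 40*d + 10)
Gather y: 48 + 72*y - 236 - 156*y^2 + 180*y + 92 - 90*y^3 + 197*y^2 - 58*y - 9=-90*y^3 + 41*y^2 + 194*y - 105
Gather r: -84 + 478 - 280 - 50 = 64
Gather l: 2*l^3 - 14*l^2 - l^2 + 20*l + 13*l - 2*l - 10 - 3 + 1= 2*l^3 - 15*l^2 + 31*l - 12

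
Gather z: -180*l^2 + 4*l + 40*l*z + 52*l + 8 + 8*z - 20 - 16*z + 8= -180*l^2 + 56*l + z*(40*l - 8) - 4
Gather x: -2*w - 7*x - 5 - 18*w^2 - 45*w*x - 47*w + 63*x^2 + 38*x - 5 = -18*w^2 - 49*w + 63*x^2 + x*(31 - 45*w) - 10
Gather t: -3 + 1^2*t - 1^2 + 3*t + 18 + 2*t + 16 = 6*t + 30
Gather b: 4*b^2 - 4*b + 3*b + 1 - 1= 4*b^2 - b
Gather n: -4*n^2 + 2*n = -4*n^2 + 2*n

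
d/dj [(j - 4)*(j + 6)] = 2*j + 2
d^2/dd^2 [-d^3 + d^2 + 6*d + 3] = 2 - 6*d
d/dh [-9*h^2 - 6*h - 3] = -18*h - 6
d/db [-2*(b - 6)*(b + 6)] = -4*b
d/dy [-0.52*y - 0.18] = -0.520000000000000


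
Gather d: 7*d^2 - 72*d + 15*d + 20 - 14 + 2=7*d^2 - 57*d + 8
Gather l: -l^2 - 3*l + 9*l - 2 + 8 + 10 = -l^2 + 6*l + 16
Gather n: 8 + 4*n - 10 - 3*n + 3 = n + 1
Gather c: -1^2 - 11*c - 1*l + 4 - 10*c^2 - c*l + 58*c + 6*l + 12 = -10*c^2 + c*(47 - l) + 5*l + 15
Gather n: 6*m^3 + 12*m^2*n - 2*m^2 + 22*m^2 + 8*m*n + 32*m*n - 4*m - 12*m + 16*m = 6*m^3 + 20*m^2 + n*(12*m^2 + 40*m)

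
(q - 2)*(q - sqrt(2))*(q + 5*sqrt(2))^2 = q^4 - 2*q^3 + 9*sqrt(2)*q^3 - 18*sqrt(2)*q^2 + 30*q^2 - 50*sqrt(2)*q - 60*q + 100*sqrt(2)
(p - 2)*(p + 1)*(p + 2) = p^3 + p^2 - 4*p - 4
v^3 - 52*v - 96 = (v - 8)*(v + 2)*(v + 6)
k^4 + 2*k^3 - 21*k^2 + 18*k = k*(k - 3)*(k - 1)*(k + 6)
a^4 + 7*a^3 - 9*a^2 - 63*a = a*(a - 3)*(a + 3)*(a + 7)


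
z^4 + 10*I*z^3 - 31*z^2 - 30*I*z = z*(z + 2*I)*(z + 3*I)*(z + 5*I)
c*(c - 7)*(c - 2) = c^3 - 9*c^2 + 14*c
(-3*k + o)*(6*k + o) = -18*k^2 + 3*k*o + o^2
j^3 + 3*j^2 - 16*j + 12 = (j - 2)*(j - 1)*(j + 6)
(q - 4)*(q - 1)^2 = q^3 - 6*q^2 + 9*q - 4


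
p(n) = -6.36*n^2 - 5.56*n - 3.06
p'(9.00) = -120.04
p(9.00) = -568.26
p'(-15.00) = 185.24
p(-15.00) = -1350.66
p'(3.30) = -47.54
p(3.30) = -90.67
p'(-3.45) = 38.32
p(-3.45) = -59.58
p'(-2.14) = 21.66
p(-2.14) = -20.29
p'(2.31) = -34.94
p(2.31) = -49.84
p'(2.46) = -36.85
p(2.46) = -55.23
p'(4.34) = -60.76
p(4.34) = -146.98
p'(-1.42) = 12.50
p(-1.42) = -7.99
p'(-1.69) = 15.94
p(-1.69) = -11.83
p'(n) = -12.72*n - 5.56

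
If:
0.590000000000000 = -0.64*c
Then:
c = -0.92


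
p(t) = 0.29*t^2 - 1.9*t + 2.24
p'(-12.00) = -8.86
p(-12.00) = 66.80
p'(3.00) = -0.16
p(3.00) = -0.85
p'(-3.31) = -3.82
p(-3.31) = 11.71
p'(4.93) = 0.96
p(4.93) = -0.08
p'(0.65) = -1.52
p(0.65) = 1.13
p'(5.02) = 1.01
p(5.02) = 0.01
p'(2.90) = -0.22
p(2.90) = -0.83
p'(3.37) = 0.05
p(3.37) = -0.87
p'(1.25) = -1.18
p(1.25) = 0.32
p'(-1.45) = -2.74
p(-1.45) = 5.60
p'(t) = 0.58*t - 1.9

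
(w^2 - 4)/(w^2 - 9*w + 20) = (w^2 - 4)/(w^2 - 9*w + 20)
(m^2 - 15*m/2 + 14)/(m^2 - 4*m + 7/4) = 2*(m - 4)/(2*m - 1)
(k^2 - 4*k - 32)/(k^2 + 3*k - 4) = (k - 8)/(k - 1)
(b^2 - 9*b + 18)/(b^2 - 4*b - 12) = (b - 3)/(b + 2)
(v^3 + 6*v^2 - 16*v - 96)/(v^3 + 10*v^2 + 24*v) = (v - 4)/v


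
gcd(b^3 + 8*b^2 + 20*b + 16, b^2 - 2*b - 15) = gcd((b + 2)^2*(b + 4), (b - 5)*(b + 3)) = 1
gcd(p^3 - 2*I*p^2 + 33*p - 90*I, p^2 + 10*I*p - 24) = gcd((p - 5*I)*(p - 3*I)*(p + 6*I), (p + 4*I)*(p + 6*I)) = p + 6*I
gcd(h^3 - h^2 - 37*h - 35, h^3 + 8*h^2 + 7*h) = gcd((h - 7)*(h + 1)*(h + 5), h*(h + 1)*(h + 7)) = h + 1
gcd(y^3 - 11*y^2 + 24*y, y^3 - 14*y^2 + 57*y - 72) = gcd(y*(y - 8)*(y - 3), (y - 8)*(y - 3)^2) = y^2 - 11*y + 24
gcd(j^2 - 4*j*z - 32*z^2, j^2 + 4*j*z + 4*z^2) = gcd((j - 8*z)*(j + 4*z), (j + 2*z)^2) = 1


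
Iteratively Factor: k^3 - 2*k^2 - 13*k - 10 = (k + 2)*(k^2 - 4*k - 5) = (k + 1)*(k + 2)*(k - 5)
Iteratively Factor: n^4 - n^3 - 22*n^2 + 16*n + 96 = (n - 3)*(n^3 + 2*n^2 - 16*n - 32) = (n - 4)*(n - 3)*(n^2 + 6*n + 8) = (n - 4)*(n - 3)*(n + 4)*(n + 2)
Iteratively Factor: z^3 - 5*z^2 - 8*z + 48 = (z + 3)*(z^2 - 8*z + 16) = (z - 4)*(z + 3)*(z - 4)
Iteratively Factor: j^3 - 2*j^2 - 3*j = (j)*(j^2 - 2*j - 3) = j*(j + 1)*(j - 3)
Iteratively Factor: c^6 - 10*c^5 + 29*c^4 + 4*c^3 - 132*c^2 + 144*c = (c - 3)*(c^5 - 7*c^4 + 8*c^3 + 28*c^2 - 48*c) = c*(c - 3)*(c^4 - 7*c^3 + 8*c^2 + 28*c - 48) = c*(c - 3)^2*(c^3 - 4*c^2 - 4*c + 16) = c*(c - 3)^2*(c - 2)*(c^2 - 2*c - 8) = c*(c - 3)^2*(c - 2)*(c + 2)*(c - 4)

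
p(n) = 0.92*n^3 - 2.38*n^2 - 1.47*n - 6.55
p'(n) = 2.76*n^2 - 4.76*n - 1.47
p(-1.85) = -17.80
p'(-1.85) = 16.78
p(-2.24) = -25.54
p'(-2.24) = 23.04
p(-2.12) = -22.90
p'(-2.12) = 21.03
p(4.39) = 18.97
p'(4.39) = 30.82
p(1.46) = -10.91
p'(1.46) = -2.54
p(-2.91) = -45.10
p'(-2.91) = 35.75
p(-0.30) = -6.35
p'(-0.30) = 0.21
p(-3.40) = -65.22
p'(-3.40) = 46.62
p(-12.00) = -1921.39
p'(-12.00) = 453.09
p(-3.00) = -48.40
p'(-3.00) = 37.65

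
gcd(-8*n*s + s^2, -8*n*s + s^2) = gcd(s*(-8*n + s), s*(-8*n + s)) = -8*n*s + s^2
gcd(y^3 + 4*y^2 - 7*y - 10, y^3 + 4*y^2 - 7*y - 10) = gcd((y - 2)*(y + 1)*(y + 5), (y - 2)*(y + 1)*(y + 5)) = y^3 + 4*y^2 - 7*y - 10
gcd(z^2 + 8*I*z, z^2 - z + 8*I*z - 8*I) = z + 8*I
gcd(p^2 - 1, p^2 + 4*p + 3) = p + 1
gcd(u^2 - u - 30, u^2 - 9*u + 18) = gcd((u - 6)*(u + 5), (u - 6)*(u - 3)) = u - 6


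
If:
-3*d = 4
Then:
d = -4/3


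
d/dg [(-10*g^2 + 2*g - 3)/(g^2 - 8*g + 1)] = 2*(39*g^2 - 7*g - 11)/(g^4 - 16*g^3 + 66*g^2 - 16*g + 1)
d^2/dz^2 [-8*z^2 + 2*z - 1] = -16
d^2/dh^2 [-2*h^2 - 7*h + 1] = -4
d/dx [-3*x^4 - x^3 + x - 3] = -12*x^3 - 3*x^2 + 1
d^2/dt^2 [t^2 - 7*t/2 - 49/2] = 2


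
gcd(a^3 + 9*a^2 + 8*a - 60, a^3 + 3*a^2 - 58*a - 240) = a^2 + 11*a + 30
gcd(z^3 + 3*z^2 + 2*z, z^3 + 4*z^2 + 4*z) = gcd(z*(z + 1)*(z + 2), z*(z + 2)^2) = z^2 + 2*z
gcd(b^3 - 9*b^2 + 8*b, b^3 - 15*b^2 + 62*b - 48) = b^2 - 9*b + 8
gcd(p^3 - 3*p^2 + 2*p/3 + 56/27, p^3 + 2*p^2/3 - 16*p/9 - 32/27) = p^2 - 2*p/3 - 8/9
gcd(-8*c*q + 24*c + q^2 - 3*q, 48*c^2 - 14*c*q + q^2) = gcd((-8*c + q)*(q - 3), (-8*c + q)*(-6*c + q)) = -8*c + q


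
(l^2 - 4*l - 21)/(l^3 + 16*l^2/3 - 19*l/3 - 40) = 3*(l - 7)/(3*l^2 + 7*l - 40)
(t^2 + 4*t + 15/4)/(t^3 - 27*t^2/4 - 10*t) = (4*t^2 + 16*t + 15)/(t*(4*t^2 - 27*t - 40))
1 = 1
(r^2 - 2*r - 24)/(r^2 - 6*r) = (r + 4)/r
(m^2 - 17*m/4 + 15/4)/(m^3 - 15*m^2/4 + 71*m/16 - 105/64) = 16*(m - 3)/(16*m^2 - 40*m + 21)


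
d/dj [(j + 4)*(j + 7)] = 2*j + 11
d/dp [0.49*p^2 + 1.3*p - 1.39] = 0.98*p + 1.3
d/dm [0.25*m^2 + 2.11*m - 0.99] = 0.5*m + 2.11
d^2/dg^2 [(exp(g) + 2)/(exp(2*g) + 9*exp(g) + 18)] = (exp(3*g) - exp(2*g) - 54*exp(g) - 144)*exp(2*g)/(exp(6*g) + 27*exp(5*g) + 297*exp(4*g) + 1701*exp(3*g) + 5346*exp(2*g) + 8748*exp(g) + 5832)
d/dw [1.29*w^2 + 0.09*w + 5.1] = 2.58*w + 0.09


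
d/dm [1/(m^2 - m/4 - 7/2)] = 4*(1 - 8*m)/(-4*m^2 + m + 14)^2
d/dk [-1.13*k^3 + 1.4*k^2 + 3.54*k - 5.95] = -3.39*k^2 + 2.8*k + 3.54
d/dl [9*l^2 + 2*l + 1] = 18*l + 2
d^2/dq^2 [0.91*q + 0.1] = 0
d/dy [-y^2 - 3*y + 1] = -2*y - 3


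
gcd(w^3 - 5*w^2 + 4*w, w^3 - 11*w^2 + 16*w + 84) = 1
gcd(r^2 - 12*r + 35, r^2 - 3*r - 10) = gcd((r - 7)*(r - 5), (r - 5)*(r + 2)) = r - 5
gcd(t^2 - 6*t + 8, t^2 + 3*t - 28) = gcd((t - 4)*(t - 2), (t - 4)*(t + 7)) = t - 4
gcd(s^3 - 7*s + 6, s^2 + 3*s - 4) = s - 1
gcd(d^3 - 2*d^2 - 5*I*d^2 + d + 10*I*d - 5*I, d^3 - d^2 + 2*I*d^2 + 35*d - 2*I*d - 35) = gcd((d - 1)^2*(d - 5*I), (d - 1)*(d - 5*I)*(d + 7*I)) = d^2 + d*(-1 - 5*I) + 5*I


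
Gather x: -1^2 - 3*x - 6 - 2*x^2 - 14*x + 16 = -2*x^2 - 17*x + 9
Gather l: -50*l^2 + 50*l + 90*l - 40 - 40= -50*l^2 + 140*l - 80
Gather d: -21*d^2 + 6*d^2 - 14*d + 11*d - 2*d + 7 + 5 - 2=-15*d^2 - 5*d + 10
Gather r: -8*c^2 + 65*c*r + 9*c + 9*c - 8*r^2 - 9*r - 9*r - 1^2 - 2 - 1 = -8*c^2 + 18*c - 8*r^2 + r*(65*c - 18) - 4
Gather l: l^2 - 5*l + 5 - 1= l^2 - 5*l + 4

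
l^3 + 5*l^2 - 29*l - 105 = (l - 5)*(l + 3)*(l + 7)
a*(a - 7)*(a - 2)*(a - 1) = a^4 - 10*a^3 + 23*a^2 - 14*a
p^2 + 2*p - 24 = (p - 4)*(p + 6)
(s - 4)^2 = s^2 - 8*s + 16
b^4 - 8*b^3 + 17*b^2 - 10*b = b*(b - 5)*(b - 2)*(b - 1)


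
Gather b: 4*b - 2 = 4*b - 2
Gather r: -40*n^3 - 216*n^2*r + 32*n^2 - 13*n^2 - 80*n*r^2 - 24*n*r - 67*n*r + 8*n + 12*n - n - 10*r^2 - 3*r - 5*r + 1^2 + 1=-40*n^3 + 19*n^2 + 19*n + r^2*(-80*n - 10) + r*(-216*n^2 - 91*n - 8) + 2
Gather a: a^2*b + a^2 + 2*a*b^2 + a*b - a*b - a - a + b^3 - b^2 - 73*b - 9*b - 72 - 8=a^2*(b + 1) + a*(2*b^2 - 2) + b^3 - b^2 - 82*b - 80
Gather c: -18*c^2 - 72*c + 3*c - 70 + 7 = -18*c^2 - 69*c - 63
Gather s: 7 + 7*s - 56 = 7*s - 49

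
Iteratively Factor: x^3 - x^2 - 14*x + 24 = (x - 3)*(x^2 + 2*x - 8) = (x - 3)*(x + 4)*(x - 2)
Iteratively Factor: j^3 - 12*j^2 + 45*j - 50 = (j - 5)*(j^2 - 7*j + 10) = (j - 5)*(j - 2)*(j - 5)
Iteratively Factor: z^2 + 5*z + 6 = (z + 2)*(z + 3)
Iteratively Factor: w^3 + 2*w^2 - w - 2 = (w + 1)*(w^2 + w - 2) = (w + 1)*(w + 2)*(w - 1)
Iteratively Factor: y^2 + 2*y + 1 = (y + 1)*(y + 1)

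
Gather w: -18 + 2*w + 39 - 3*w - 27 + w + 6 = 0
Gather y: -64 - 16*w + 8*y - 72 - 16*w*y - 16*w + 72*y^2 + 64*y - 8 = -32*w + 72*y^2 + y*(72 - 16*w) - 144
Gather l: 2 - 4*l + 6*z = -4*l + 6*z + 2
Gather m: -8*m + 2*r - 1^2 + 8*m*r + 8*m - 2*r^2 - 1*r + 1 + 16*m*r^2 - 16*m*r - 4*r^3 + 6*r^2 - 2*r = m*(16*r^2 - 8*r) - 4*r^3 + 4*r^2 - r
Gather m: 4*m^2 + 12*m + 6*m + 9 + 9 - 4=4*m^2 + 18*m + 14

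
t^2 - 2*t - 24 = (t - 6)*(t + 4)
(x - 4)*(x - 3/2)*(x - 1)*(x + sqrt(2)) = x^4 - 13*x^3/2 + sqrt(2)*x^3 - 13*sqrt(2)*x^2/2 + 23*x^2/2 - 6*x + 23*sqrt(2)*x/2 - 6*sqrt(2)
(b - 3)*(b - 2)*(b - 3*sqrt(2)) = b^3 - 5*b^2 - 3*sqrt(2)*b^2 + 6*b + 15*sqrt(2)*b - 18*sqrt(2)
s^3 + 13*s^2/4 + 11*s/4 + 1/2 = (s + 1/4)*(s + 1)*(s + 2)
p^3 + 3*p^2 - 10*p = p*(p - 2)*(p + 5)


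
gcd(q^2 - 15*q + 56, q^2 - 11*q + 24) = q - 8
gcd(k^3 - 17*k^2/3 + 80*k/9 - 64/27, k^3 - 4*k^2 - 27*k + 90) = 1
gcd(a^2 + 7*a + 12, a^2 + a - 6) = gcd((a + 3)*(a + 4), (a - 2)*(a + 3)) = a + 3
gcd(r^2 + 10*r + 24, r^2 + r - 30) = r + 6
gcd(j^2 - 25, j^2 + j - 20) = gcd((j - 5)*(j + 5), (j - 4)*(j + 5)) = j + 5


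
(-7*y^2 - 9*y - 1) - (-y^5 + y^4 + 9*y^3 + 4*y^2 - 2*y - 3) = y^5 - y^4 - 9*y^3 - 11*y^2 - 7*y + 2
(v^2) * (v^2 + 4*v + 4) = v^4 + 4*v^3 + 4*v^2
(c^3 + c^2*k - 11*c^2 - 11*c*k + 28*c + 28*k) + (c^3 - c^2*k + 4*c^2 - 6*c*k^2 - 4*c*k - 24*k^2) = 2*c^3 - 7*c^2 - 6*c*k^2 - 15*c*k + 28*c - 24*k^2 + 28*k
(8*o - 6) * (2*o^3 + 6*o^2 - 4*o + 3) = 16*o^4 + 36*o^3 - 68*o^2 + 48*o - 18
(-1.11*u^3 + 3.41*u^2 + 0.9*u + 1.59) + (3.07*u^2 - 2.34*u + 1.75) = -1.11*u^3 + 6.48*u^2 - 1.44*u + 3.34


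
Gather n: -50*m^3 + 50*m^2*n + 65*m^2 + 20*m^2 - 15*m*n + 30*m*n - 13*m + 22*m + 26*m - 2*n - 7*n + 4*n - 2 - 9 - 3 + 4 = -50*m^3 + 85*m^2 + 35*m + n*(50*m^2 + 15*m - 5) - 10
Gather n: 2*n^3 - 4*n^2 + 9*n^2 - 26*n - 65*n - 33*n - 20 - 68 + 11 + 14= 2*n^3 + 5*n^2 - 124*n - 63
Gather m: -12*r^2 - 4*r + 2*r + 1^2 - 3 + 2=-12*r^2 - 2*r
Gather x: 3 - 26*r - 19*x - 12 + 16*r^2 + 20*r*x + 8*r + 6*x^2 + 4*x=16*r^2 - 18*r + 6*x^2 + x*(20*r - 15) - 9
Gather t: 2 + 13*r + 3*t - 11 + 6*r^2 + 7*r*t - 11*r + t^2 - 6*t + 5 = 6*r^2 + 2*r + t^2 + t*(7*r - 3) - 4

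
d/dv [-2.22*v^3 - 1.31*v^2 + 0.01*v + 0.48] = -6.66*v^2 - 2.62*v + 0.01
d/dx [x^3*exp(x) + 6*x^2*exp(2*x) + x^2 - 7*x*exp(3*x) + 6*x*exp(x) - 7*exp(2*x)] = x^3*exp(x) + 12*x^2*exp(2*x) + 3*x^2*exp(x) - 21*x*exp(3*x) + 12*x*exp(2*x) + 6*x*exp(x) + 2*x - 7*exp(3*x) - 14*exp(2*x) + 6*exp(x)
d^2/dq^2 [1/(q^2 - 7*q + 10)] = 2*(-q^2 + 7*q + (2*q - 7)^2 - 10)/(q^2 - 7*q + 10)^3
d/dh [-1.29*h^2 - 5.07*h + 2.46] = -2.58*h - 5.07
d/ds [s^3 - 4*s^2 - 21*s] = 3*s^2 - 8*s - 21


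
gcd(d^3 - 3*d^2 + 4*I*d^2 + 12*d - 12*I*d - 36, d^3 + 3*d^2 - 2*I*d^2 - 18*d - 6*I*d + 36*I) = d^2 + d*(-3 - 2*I) + 6*I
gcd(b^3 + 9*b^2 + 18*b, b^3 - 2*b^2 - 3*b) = b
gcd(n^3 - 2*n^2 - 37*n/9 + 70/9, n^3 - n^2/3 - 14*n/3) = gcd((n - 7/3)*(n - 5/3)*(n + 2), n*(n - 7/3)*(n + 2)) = n^2 - n/3 - 14/3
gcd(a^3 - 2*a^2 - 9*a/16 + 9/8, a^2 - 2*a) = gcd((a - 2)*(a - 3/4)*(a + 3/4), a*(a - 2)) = a - 2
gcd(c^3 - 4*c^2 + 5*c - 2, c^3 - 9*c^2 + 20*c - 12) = c^2 - 3*c + 2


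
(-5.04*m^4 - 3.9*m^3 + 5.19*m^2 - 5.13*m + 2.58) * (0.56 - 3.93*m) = 19.8072*m^5 + 12.5046*m^4 - 22.5807*m^3 + 23.0673*m^2 - 13.0122*m + 1.4448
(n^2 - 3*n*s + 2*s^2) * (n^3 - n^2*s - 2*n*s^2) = n^5 - 4*n^4*s + 3*n^3*s^2 + 4*n^2*s^3 - 4*n*s^4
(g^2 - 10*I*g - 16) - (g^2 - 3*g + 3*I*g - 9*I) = 3*g - 13*I*g - 16 + 9*I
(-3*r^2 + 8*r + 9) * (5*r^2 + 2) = -15*r^4 + 40*r^3 + 39*r^2 + 16*r + 18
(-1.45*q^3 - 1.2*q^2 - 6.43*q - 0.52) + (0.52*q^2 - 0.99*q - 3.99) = -1.45*q^3 - 0.68*q^2 - 7.42*q - 4.51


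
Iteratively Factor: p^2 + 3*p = (p + 3)*(p)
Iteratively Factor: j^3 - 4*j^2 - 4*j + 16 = (j - 4)*(j^2 - 4) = (j - 4)*(j - 2)*(j + 2)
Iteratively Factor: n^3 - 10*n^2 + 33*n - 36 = (n - 3)*(n^2 - 7*n + 12) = (n - 3)^2*(n - 4)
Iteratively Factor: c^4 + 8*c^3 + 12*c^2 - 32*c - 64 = (c + 4)*(c^3 + 4*c^2 - 4*c - 16) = (c - 2)*(c + 4)*(c^2 + 6*c + 8) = (c - 2)*(c + 4)^2*(c + 2)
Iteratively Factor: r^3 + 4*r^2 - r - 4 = (r + 1)*(r^2 + 3*r - 4) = (r + 1)*(r + 4)*(r - 1)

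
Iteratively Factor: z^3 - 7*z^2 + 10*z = (z)*(z^2 - 7*z + 10) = z*(z - 2)*(z - 5)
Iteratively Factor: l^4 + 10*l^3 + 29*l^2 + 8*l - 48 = (l + 3)*(l^3 + 7*l^2 + 8*l - 16) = (l + 3)*(l + 4)*(l^2 + 3*l - 4) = (l + 3)*(l + 4)^2*(l - 1)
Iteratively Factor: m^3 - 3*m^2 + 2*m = (m - 2)*(m^2 - m) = m*(m - 2)*(m - 1)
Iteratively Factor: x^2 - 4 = (x - 2)*(x + 2)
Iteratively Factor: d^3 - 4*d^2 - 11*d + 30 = (d - 2)*(d^2 - 2*d - 15) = (d - 2)*(d + 3)*(d - 5)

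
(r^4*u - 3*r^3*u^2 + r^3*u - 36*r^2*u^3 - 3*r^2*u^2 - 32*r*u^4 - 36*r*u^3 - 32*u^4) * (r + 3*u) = r^5*u + r^4*u - 45*r^3*u^3 - 140*r^2*u^4 - 45*r^2*u^3 - 96*r*u^5 - 140*r*u^4 - 96*u^5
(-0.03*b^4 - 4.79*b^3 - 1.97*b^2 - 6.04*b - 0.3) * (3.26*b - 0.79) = -0.0978*b^5 - 15.5917*b^4 - 2.6381*b^3 - 18.1341*b^2 + 3.7936*b + 0.237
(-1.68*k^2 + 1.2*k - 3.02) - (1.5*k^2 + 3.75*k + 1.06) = -3.18*k^2 - 2.55*k - 4.08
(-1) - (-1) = 0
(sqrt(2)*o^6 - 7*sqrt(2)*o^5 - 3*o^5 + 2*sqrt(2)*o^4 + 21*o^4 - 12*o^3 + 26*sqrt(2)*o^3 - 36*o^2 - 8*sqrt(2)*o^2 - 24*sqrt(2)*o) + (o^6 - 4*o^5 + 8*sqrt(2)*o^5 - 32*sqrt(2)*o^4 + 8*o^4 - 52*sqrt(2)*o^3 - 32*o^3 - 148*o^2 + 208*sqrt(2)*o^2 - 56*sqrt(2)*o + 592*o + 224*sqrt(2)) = o^6 + sqrt(2)*o^6 - 7*o^5 + sqrt(2)*o^5 - 30*sqrt(2)*o^4 + 29*o^4 - 44*o^3 - 26*sqrt(2)*o^3 - 184*o^2 + 200*sqrt(2)*o^2 - 80*sqrt(2)*o + 592*o + 224*sqrt(2)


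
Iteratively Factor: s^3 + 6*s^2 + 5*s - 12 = (s - 1)*(s^2 + 7*s + 12) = (s - 1)*(s + 4)*(s + 3)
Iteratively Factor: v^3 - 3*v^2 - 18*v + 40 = (v - 5)*(v^2 + 2*v - 8) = (v - 5)*(v - 2)*(v + 4)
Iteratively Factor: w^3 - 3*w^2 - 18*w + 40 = (w - 5)*(w^2 + 2*w - 8) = (w - 5)*(w + 4)*(w - 2)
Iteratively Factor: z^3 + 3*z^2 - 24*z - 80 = (z + 4)*(z^2 - z - 20) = (z - 5)*(z + 4)*(z + 4)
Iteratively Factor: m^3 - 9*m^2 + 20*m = (m)*(m^2 - 9*m + 20) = m*(m - 4)*(m - 5)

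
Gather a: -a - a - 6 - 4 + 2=-2*a - 8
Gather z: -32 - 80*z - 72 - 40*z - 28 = -120*z - 132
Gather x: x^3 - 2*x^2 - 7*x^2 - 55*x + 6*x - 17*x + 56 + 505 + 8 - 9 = x^3 - 9*x^2 - 66*x + 560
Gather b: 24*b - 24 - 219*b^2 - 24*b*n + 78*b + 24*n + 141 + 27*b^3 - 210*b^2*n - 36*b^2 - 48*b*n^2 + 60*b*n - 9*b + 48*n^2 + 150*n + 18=27*b^3 + b^2*(-210*n - 255) + b*(-48*n^2 + 36*n + 93) + 48*n^2 + 174*n + 135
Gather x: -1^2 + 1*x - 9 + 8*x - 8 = 9*x - 18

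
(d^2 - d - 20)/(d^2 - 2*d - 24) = (d - 5)/(d - 6)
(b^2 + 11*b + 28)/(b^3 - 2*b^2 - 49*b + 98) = (b + 4)/(b^2 - 9*b + 14)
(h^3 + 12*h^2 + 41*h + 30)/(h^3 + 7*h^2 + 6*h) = (h + 5)/h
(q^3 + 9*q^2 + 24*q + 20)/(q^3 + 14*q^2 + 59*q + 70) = (q + 2)/(q + 7)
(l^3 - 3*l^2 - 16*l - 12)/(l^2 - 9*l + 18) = (l^2 + 3*l + 2)/(l - 3)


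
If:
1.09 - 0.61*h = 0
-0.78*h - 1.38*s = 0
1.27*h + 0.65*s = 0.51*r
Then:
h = 1.79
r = 3.16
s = -1.01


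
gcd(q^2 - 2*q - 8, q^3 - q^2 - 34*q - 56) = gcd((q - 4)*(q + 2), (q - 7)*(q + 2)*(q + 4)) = q + 2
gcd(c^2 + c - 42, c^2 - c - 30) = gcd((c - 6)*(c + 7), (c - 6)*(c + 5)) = c - 6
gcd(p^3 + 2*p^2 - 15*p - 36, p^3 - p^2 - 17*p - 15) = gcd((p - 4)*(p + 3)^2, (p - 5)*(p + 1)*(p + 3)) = p + 3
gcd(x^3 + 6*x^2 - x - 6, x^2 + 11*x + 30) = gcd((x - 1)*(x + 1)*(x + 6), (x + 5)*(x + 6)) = x + 6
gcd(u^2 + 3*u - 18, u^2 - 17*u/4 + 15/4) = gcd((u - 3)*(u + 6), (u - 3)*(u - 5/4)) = u - 3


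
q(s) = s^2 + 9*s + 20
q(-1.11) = 11.24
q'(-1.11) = 6.78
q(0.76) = 27.42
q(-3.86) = 0.16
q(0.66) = 26.38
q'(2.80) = 14.60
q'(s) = 2*s + 9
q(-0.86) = 13.00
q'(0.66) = 10.32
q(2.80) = 53.04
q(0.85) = 28.37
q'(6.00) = 21.00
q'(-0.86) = 7.28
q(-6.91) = 5.56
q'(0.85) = 10.70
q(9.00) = 182.00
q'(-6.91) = -4.82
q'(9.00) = 27.00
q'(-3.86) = 1.28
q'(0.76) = 10.52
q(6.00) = 110.00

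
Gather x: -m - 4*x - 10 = -m - 4*x - 10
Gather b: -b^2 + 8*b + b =-b^2 + 9*b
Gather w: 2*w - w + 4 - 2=w + 2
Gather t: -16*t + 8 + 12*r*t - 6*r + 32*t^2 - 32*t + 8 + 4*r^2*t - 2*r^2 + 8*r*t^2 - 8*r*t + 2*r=-2*r^2 - 4*r + t^2*(8*r + 32) + t*(4*r^2 + 4*r - 48) + 16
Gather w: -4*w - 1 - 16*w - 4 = -20*w - 5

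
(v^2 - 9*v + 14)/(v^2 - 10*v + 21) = (v - 2)/(v - 3)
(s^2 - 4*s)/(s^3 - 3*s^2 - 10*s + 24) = s/(s^2 + s - 6)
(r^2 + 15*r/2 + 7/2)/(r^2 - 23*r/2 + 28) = (2*r^2 + 15*r + 7)/(2*r^2 - 23*r + 56)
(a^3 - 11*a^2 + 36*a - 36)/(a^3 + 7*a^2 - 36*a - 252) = (a^2 - 5*a + 6)/(a^2 + 13*a + 42)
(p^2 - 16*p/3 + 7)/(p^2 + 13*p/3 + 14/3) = (3*p^2 - 16*p + 21)/(3*p^2 + 13*p + 14)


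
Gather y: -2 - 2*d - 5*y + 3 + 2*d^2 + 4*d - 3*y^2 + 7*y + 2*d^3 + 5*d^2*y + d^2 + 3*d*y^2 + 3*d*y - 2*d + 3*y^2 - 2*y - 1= 2*d^3 + 3*d^2 + 3*d*y^2 + y*(5*d^2 + 3*d)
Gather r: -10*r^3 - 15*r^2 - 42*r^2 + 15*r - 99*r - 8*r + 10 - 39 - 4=-10*r^3 - 57*r^2 - 92*r - 33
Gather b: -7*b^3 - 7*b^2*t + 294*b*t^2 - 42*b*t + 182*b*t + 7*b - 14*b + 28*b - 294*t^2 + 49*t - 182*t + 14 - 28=-7*b^3 - 7*b^2*t + b*(294*t^2 + 140*t + 21) - 294*t^2 - 133*t - 14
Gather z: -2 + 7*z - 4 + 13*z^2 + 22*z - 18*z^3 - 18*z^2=-18*z^3 - 5*z^2 + 29*z - 6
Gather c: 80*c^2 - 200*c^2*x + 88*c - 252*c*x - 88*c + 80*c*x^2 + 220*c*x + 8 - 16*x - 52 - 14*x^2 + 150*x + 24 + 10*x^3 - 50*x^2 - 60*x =c^2*(80 - 200*x) + c*(80*x^2 - 32*x) + 10*x^3 - 64*x^2 + 74*x - 20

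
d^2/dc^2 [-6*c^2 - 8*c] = -12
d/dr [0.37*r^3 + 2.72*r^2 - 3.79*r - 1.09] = 1.11*r^2 + 5.44*r - 3.79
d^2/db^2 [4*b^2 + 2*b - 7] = 8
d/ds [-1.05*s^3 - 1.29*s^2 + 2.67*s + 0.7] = -3.15*s^2 - 2.58*s + 2.67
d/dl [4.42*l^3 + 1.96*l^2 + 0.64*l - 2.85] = 13.26*l^2 + 3.92*l + 0.64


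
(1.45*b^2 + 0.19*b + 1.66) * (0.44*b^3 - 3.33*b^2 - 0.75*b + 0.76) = 0.638*b^5 - 4.7449*b^4 - 0.9898*b^3 - 4.5683*b^2 - 1.1006*b + 1.2616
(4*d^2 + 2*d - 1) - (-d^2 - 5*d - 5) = 5*d^2 + 7*d + 4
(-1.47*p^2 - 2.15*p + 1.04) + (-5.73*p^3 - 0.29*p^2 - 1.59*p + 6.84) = -5.73*p^3 - 1.76*p^2 - 3.74*p + 7.88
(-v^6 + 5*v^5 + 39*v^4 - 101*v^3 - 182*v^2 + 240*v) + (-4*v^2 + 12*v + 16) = -v^6 + 5*v^5 + 39*v^4 - 101*v^3 - 186*v^2 + 252*v + 16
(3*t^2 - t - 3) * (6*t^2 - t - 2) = 18*t^4 - 9*t^3 - 23*t^2 + 5*t + 6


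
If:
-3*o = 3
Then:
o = -1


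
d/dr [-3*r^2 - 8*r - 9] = -6*r - 8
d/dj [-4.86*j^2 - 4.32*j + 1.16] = -9.72*j - 4.32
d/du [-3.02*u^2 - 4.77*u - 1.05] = -6.04*u - 4.77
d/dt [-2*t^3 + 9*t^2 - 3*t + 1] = -6*t^2 + 18*t - 3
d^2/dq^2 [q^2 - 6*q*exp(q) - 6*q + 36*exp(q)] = -6*q*exp(q) + 24*exp(q) + 2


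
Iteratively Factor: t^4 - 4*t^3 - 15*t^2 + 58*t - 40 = (t + 4)*(t^3 - 8*t^2 + 17*t - 10) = (t - 2)*(t + 4)*(t^2 - 6*t + 5) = (t - 5)*(t - 2)*(t + 4)*(t - 1)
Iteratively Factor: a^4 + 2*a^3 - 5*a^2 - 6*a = (a)*(a^3 + 2*a^2 - 5*a - 6) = a*(a - 2)*(a^2 + 4*a + 3) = a*(a - 2)*(a + 1)*(a + 3)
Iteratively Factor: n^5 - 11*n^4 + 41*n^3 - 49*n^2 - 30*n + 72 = (n - 4)*(n^4 - 7*n^3 + 13*n^2 + 3*n - 18) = (n - 4)*(n - 3)*(n^3 - 4*n^2 + n + 6) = (n - 4)*(n - 3)*(n + 1)*(n^2 - 5*n + 6) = (n - 4)*(n - 3)*(n - 2)*(n + 1)*(n - 3)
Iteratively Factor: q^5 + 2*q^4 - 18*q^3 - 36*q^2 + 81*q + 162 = (q - 3)*(q^4 + 5*q^3 - 3*q^2 - 45*q - 54) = (q - 3)*(q + 3)*(q^3 + 2*q^2 - 9*q - 18) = (q - 3)*(q + 3)^2*(q^2 - q - 6) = (q - 3)^2*(q + 3)^2*(q + 2)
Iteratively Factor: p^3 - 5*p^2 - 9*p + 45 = (p - 5)*(p^2 - 9) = (p - 5)*(p + 3)*(p - 3)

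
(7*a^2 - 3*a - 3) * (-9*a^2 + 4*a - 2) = -63*a^4 + 55*a^3 + a^2 - 6*a + 6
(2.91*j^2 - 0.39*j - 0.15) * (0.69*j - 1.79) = 2.0079*j^3 - 5.478*j^2 + 0.5946*j + 0.2685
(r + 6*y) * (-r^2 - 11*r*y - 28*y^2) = -r^3 - 17*r^2*y - 94*r*y^2 - 168*y^3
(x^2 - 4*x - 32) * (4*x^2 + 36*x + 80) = 4*x^4 + 20*x^3 - 192*x^2 - 1472*x - 2560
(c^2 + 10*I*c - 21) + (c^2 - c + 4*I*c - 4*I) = 2*c^2 - c + 14*I*c - 21 - 4*I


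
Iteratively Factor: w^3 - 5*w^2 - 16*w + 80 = (w + 4)*(w^2 - 9*w + 20) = (w - 4)*(w + 4)*(w - 5)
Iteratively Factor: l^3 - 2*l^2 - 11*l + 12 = (l - 4)*(l^2 + 2*l - 3) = (l - 4)*(l - 1)*(l + 3)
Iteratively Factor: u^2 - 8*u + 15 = (u - 3)*(u - 5)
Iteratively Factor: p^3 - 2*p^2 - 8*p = (p)*(p^2 - 2*p - 8) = p*(p + 2)*(p - 4)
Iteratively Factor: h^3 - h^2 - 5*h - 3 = (h + 1)*(h^2 - 2*h - 3) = (h + 1)^2*(h - 3)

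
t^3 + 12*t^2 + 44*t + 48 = (t + 2)*(t + 4)*(t + 6)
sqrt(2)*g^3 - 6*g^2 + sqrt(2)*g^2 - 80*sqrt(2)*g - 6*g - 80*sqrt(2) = (g - 8*sqrt(2))*(g + 5*sqrt(2))*(sqrt(2)*g + sqrt(2))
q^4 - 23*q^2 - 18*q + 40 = (q - 5)*(q - 1)*(q + 2)*(q + 4)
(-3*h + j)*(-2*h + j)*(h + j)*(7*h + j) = 42*h^4 + 13*h^3*j - 27*h^2*j^2 + 3*h*j^3 + j^4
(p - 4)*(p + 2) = p^2 - 2*p - 8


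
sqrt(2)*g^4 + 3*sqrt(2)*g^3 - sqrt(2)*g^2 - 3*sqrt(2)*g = g*(g - 1)*(g + 3)*(sqrt(2)*g + sqrt(2))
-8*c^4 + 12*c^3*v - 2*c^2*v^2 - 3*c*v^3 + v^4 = (-2*c + v)^2*(-c + v)*(2*c + v)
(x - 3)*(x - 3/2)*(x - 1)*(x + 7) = x^4 + 3*x^3/2 - 59*x^2/2 + 117*x/2 - 63/2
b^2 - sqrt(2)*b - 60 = (b - 6*sqrt(2))*(b + 5*sqrt(2))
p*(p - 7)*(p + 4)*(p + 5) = p^4 + 2*p^3 - 43*p^2 - 140*p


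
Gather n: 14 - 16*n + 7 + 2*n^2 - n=2*n^2 - 17*n + 21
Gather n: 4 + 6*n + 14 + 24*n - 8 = 30*n + 10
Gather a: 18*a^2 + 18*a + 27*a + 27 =18*a^2 + 45*a + 27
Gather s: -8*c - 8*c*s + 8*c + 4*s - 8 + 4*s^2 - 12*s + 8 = 4*s^2 + s*(-8*c - 8)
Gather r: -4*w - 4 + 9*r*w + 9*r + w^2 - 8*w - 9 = r*(9*w + 9) + w^2 - 12*w - 13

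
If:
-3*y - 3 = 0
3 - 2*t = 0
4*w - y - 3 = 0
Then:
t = 3/2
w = 1/2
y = -1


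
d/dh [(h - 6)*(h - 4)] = 2*h - 10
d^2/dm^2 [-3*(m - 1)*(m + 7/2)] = -6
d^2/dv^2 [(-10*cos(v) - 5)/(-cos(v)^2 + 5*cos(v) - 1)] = 10*(18*(1 - cos(2*v))^2*cos(v) + 14*(1 - cos(2*v))^2 + 99*cos(v) + 106*cos(2*v) - 15*cos(3*v) - 4*cos(5*v) - 222)/(10*cos(v) - cos(2*v) - 3)^3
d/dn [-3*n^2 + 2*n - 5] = 2 - 6*n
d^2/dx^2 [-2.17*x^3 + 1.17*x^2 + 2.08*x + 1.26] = 2.34 - 13.02*x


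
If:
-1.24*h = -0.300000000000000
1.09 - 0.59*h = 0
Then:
No Solution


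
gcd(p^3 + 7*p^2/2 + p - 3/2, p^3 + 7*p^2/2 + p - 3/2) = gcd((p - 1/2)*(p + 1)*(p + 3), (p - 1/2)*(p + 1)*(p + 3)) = p^3 + 7*p^2/2 + p - 3/2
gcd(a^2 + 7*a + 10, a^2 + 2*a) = a + 2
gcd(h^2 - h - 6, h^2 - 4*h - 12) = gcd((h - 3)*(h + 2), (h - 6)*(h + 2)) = h + 2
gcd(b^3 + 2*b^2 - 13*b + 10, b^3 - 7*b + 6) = b^2 - 3*b + 2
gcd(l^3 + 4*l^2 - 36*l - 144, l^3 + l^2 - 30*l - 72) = l^2 - 2*l - 24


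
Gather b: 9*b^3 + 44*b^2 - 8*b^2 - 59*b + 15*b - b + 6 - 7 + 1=9*b^3 + 36*b^2 - 45*b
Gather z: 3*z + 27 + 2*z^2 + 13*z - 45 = 2*z^2 + 16*z - 18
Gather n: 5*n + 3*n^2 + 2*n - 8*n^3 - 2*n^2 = -8*n^3 + n^2 + 7*n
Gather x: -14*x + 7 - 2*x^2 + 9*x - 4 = -2*x^2 - 5*x + 3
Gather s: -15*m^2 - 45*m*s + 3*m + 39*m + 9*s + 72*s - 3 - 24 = -15*m^2 + 42*m + s*(81 - 45*m) - 27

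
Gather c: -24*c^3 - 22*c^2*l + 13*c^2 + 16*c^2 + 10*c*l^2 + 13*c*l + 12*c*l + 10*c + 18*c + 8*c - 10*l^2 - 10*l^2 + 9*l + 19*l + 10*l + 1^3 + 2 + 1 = -24*c^3 + c^2*(29 - 22*l) + c*(10*l^2 + 25*l + 36) - 20*l^2 + 38*l + 4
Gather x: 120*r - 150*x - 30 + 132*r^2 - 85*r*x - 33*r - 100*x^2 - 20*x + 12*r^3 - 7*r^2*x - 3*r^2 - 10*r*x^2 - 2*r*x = 12*r^3 + 129*r^2 + 87*r + x^2*(-10*r - 100) + x*(-7*r^2 - 87*r - 170) - 30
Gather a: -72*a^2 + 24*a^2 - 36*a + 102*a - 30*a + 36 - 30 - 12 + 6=-48*a^2 + 36*a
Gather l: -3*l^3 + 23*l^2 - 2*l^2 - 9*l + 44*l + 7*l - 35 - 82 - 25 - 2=-3*l^3 + 21*l^2 + 42*l - 144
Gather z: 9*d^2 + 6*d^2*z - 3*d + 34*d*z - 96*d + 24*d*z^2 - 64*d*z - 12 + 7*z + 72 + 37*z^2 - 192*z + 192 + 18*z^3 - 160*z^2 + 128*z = 9*d^2 - 99*d + 18*z^3 + z^2*(24*d - 123) + z*(6*d^2 - 30*d - 57) + 252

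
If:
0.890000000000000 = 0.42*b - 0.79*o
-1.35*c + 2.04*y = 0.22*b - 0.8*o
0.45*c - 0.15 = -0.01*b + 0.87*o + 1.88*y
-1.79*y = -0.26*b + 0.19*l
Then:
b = 1.37910578930023 - 3.12424475447655*y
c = 1.03595640020994*y - 0.457861266737461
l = 1.88719739588453 - 13.6963349271784*y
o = -1.66099088212677*y - 0.393386795561903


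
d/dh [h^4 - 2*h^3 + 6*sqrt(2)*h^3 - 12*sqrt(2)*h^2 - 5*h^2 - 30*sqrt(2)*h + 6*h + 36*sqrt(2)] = 4*h^3 - 6*h^2 + 18*sqrt(2)*h^2 - 24*sqrt(2)*h - 10*h - 30*sqrt(2) + 6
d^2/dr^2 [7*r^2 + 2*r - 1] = 14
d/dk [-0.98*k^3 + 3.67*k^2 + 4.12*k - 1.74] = -2.94*k^2 + 7.34*k + 4.12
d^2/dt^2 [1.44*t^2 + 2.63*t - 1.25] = 2.88000000000000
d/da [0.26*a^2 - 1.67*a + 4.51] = 0.52*a - 1.67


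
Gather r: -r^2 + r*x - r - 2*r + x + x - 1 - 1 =-r^2 + r*(x - 3) + 2*x - 2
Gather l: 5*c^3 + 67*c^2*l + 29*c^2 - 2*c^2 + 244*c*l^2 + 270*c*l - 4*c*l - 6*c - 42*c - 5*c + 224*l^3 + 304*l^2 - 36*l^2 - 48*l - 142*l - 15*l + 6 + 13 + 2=5*c^3 + 27*c^2 - 53*c + 224*l^3 + l^2*(244*c + 268) + l*(67*c^2 + 266*c - 205) + 21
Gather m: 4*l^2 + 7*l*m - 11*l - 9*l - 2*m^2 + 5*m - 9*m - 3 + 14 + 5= 4*l^2 - 20*l - 2*m^2 + m*(7*l - 4) + 16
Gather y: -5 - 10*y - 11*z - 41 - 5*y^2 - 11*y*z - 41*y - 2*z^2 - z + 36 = -5*y^2 + y*(-11*z - 51) - 2*z^2 - 12*z - 10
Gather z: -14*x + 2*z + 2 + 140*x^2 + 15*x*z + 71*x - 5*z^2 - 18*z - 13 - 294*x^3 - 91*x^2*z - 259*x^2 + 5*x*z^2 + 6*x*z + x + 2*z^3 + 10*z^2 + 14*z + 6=-294*x^3 - 119*x^2 + 58*x + 2*z^3 + z^2*(5*x + 5) + z*(-91*x^2 + 21*x - 2) - 5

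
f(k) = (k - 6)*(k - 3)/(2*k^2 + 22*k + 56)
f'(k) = (-4*k - 22)*(k - 6)*(k - 3)/(2*k^2 + 22*k + 56)^2 + (k - 6)/(2*k^2 + 22*k + 56) + (k - 3)/(2*k^2 + 22*k + 56)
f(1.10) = 0.11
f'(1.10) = -0.12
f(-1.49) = 1.22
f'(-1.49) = -1.14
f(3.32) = -0.01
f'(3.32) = -0.01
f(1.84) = 0.05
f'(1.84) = -0.06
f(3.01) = -0.00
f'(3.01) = -0.02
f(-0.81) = 0.66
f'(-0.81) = -0.58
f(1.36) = 0.08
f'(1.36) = -0.10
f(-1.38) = 1.10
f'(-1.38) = -1.01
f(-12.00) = 3.38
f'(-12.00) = 0.68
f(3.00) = 0.00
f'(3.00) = -0.02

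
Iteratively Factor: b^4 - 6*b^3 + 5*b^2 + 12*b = (b)*(b^3 - 6*b^2 + 5*b + 12) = b*(b - 3)*(b^2 - 3*b - 4) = b*(b - 4)*(b - 3)*(b + 1)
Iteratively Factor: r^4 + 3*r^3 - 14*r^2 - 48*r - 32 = (r + 1)*(r^3 + 2*r^2 - 16*r - 32) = (r + 1)*(r + 4)*(r^2 - 2*r - 8) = (r + 1)*(r + 2)*(r + 4)*(r - 4)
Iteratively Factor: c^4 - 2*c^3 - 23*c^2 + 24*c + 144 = (c + 3)*(c^3 - 5*c^2 - 8*c + 48) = (c - 4)*(c + 3)*(c^2 - c - 12) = (c - 4)^2*(c + 3)*(c + 3)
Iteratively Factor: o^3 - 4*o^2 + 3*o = (o - 3)*(o^2 - o) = o*(o - 3)*(o - 1)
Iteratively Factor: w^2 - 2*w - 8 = (w + 2)*(w - 4)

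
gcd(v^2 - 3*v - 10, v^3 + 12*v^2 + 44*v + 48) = v + 2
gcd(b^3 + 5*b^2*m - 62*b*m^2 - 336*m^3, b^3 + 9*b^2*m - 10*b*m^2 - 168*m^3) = b^2 + 13*b*m + 42*m^2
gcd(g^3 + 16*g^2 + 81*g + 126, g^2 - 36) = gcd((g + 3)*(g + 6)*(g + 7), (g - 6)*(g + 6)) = g + 6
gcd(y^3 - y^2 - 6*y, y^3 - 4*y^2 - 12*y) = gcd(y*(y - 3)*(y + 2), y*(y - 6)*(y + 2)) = y^2 + 2*y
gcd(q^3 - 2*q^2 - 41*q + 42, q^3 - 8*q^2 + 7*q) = q^2 - 8*q + 7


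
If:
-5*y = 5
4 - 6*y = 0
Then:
No Solution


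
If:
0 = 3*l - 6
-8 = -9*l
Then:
No Solution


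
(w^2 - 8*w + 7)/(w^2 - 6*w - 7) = (w - 1)/(w + 1)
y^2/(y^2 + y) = y/(y + 1)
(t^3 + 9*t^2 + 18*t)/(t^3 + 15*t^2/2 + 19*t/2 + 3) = 2*t*(t + 3)/(2*t^2 + 3*t + 1)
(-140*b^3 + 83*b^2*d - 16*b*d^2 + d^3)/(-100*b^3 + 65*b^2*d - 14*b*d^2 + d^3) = (7*b - d)/(5*b - d)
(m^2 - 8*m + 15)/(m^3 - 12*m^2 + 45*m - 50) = (m - 3)/(m^2 - 7*m + 10)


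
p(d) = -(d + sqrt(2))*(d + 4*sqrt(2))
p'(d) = -2*d - 5*sqrt(2)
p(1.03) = -16.34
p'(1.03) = -9.13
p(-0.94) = -2.24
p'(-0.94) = -5.19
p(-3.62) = 4.49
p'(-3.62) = 0.17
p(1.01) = -16.16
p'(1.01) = -9.09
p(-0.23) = -6.43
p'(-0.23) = -6.61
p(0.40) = -10.99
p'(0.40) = -7.87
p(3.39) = -43.46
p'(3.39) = -13.85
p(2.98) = -37.95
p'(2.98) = -13.03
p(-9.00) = -25.36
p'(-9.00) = 10.93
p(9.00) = -152.64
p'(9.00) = -25.07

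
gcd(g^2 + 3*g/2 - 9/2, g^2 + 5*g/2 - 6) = g - 3/2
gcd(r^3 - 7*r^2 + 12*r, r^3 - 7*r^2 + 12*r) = r^3 - 7*r^2 + 12*r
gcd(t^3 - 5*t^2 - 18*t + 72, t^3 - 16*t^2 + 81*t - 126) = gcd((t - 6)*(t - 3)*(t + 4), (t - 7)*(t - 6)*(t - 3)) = t^2 - 9*t + 18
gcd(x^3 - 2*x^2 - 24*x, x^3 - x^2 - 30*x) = x^2 - 6*x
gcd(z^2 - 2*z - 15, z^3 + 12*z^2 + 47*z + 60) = z + 3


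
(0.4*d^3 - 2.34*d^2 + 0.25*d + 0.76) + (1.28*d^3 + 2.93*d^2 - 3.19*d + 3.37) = 1.68*d^3 + 0.59*d^2 - 2.94*d + 4.13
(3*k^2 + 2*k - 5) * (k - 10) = 3*k^3 - 28*k^2 - 25*k + 50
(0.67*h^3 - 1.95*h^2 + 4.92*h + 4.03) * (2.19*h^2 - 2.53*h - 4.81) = 1.4673*h^5 - 5.9656*h^4 + 12.4856*h^3 + 5.7576*h^2 - 33.8611*h - 19.3843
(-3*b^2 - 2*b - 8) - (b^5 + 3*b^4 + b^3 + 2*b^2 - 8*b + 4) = -b^5 - 3*b^4 - b^3 - 5*b^2 + 6*b - 12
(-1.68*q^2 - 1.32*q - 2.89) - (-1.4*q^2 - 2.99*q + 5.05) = -0.28*q^2 + 1.67*q - 7.94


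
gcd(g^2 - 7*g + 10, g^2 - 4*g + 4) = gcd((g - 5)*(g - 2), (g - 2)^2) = g - 2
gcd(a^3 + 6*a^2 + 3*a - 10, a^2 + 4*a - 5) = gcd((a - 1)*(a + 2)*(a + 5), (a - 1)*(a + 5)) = a^2 + 4*a - 5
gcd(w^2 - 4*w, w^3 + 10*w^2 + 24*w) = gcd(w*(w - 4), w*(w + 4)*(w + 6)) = w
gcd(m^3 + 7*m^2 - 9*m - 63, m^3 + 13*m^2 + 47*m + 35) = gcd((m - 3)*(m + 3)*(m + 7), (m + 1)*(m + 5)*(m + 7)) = m + 7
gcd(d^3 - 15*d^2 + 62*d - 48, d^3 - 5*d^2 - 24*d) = d - 8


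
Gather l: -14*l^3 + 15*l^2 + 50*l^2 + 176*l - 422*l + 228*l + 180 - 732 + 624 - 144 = -14*l^3 + 65*l^2 - 18*l - 72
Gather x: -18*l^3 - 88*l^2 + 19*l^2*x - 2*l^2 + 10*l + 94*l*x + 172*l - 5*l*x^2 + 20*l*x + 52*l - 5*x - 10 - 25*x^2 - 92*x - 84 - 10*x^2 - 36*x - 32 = -18*l^3 - 90*l^2 + 234*l + x^2*(-5*l - 35) + x*(19*l^2 + 114*l - 133) - 126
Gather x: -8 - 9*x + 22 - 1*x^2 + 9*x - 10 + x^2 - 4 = 0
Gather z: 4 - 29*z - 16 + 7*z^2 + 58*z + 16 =7*z^2 + 29*z + 4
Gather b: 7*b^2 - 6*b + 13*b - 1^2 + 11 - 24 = 7*b^2 + 7*b - 14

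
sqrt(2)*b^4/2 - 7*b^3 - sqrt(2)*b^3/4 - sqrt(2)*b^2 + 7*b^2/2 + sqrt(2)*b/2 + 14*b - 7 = (b - 1/2)*(b - 7*sqrt(2))*(b - sqrt(2))*(sqrt(2)*b/2 + 1)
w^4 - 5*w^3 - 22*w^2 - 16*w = w*(w - 8)*(w + 1)*(w + 2)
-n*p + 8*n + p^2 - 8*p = (-n + p)*(p - 8)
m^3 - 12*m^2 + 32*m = m*(m - 8)*(m - 4)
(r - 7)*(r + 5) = r^2 - 2*r - 35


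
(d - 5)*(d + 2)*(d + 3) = d^3 - 19*d - 30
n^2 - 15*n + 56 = (n - 8)*(n - 7)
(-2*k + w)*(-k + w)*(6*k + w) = 12*k^3 - 16*k^2*w + 3*k*w^2 + w^3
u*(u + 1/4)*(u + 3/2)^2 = u^4 + 13*u^3/4 + 3*u^2 + 9*u/16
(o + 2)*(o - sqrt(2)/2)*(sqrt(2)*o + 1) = sqrt(2)*o^3 + 2*sqrt(2)*o^2 - sqrt(2)*o/2 - sqrt(2)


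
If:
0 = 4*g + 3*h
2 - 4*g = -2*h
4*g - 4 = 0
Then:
No Solution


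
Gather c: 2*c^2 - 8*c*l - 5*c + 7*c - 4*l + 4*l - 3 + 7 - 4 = 2*c^2 + c*(2 - 8*l)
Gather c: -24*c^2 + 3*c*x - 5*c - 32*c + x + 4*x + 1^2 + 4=-24*c^2 + c*(3*x - 37) + 5*x + 5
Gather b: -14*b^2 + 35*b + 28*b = -14*b^2 + 63*b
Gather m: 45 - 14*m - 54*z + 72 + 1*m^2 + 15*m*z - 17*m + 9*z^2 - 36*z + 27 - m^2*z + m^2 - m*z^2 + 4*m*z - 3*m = m^2*(2 - z) + m*(-z^2 + 19*z - 34) + 9*z^2 - 90*z + 144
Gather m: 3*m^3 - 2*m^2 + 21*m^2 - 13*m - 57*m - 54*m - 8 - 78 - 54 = 3*m^3 + 19*m^2 - 124*m - 140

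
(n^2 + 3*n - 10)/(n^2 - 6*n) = (n^2 + 3*n - 10)/(n*(n - 6))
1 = 1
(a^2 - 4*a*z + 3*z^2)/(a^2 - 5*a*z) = (a^2 - 4*a*z + 3*z^2)/(a*(a - 5*z))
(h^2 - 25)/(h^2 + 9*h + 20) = (h - 5)/(h + 4)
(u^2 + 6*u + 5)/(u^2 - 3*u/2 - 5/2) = 2*(u + 5)/(2*u - 5)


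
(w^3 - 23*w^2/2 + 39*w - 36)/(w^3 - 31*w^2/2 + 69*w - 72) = (w - 4)/(w - 8)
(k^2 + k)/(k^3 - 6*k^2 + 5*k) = (k + 1)/(k^2 - 6*k + 5)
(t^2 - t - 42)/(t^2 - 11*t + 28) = (t + 6)/(t - 4)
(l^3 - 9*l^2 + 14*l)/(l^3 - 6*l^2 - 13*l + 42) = l/(l + 3)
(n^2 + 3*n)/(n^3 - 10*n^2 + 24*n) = (n + 3)/(n^2 - 10*n + 24)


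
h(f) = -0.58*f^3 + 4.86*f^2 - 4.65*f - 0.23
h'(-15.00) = -541.95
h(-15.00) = 3120.52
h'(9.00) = -58.11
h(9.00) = -71.24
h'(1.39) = 5.50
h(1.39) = 1.14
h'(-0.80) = -13.54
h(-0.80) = 6.90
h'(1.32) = 5.15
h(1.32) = 0.77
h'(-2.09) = -32.57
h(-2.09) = 36.01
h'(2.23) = 8.37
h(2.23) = 7.14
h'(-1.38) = -21.38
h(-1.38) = 16.97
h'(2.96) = 8.88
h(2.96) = 13.55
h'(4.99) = 0.53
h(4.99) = 25.52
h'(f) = -1.74*f^2 + 9.72*f - 4.65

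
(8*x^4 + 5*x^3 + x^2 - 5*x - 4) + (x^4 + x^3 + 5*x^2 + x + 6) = 9*x^4 + 6*x^3 + 6*x^2 - 4*x + 2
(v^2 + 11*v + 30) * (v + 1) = v^3 + 12*v^2 + 41*v + 30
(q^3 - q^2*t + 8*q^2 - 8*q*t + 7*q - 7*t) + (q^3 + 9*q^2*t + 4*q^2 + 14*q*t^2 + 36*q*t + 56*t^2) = 2*q^3 + 8*q^2*t + 12*q^2 + 14*q*t^2 + 28*q*t + 7*q + 56*t^2 - 7*t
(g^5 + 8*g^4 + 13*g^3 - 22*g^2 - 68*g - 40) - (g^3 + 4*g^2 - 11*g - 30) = g^5 + 8*g^4 + 12*g^3 - 26*g^2 - 57*g - 10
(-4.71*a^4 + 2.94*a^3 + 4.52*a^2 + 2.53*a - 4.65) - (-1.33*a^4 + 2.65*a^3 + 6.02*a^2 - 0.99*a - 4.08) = -3.38*a^4 + 0.29*a^3 - 1.5*a^2 + 3.52*a - 0.57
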